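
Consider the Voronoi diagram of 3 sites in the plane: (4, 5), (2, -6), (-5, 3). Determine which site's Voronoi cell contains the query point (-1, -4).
Nearest site = (2, -6)

The Voronoi cell of site s contains exactly those query points closer to s than to any other site. Compute squared distances from q = (-1, -4) to each site:
  (2 − -1)² + (-6 − -4)² = 13
  (-5 − -1)² + (3 − -4)² = 65
  (4 − -1)² + (5 − -4)² = 106
Minimum is attained by (2, -6), so q lies in its Voronoi cell.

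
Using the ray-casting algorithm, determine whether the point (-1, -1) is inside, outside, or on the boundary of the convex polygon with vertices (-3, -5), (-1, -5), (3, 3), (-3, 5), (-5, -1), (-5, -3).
The point (-1, -1) lies strictly inside the polygon

Cast a horizontal ray to the right from the query point and count how many polygon edges it crosses (each edge strictly once or zero times, handled with the usual half-open convention). 
Parity of crossings → odd ⇒ inside.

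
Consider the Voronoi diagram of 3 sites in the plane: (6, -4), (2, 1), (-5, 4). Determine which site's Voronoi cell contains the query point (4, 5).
Nearest site = (2, 1)

The Voronoi cell of site s contains exactly those query points closer to s than to any other site. Compute squared distances from q = (4, 5) to each site:
  (2 − 4)² + (1 − 5)² = 20
  (-5 − 4)² + (4 − 5)² = 82
  (6 − 4)² + (-4 − 5)² = 85
Minimum is attained by (2, 1), so q lies in its Voronoi cell.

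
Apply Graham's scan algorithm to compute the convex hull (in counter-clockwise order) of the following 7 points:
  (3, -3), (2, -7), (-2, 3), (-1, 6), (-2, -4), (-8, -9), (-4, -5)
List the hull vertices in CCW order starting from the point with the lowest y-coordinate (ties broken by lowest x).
Hull (CCW) = [(-8, -9), (2, -7), (3, -3), (-1, 6)]

Graham scan procedure:
  1. Find the pivot p₀ = point with lowest y (tie → lowest x): (-8, -9).
  2. Sort the remaining points by polar angle around p₀.
  3. Walk through sorted points, maintaining a stack; pop the top while the last three entries make a non-left turn (cross product ≤ 0).
  4. Final stack is the convex hull in CCW order: (-8, -9), (2, -7), (3, -3), (-1, 6).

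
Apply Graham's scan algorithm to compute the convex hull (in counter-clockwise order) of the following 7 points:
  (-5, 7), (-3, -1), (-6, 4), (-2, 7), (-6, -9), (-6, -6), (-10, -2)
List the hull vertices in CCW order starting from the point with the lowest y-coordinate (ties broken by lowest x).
Hull (CCW) = [(-6, -9), (-3, -1), (-2, 7), (-5, 7), (-10, -2)]

Graham scan procedure:
  1. Find the pivot p₀ = point with lowest y (tie → lowest x): (-6, -9).
  2. Sort the remaining points by polar angle around p₀.
  3. Walk through sorted points, maintaining a stack; pop the top while the last three entries make a non-left turn (cross product ≤ 0).
  4. Final stack is the convex hull in CCW order: (-6, -9), (-3, -1), (-2, 7), (-5, 7), (-10, -2).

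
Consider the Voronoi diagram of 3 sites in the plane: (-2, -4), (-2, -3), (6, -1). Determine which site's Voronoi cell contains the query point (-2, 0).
Nearest site = (-2, -3)

The Voronoi cell of site s contains exactly those query points closer to s than to any other site. Compute squared distances from q = (-2, 0) to each site:
  (-2 − -2)² + (-3 − 0)² = 9
  (-2 − -2)² + (-4 − 0)² = 16
  (6 − -2)² + (-1 − 0)² = 65
Minimum is attained by (-2, -3), so q lies in its Voronoi cell.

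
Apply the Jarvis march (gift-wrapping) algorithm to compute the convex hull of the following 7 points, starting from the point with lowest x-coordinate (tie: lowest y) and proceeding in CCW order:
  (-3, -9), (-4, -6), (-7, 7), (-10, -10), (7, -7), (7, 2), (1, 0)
Hull (CCW) = [(-10, -10), (-3, -9), (7, -7), (7, 2), (-7, 7)]

Jarvis march: at each step, from the current hull vertex p, select the next vertex q as the point such that every other point lies strictly to the left of (or on) the directed line p → q. (Equivalently: for every other point r, the cross product (q − p) × (r − p) ≥ 0.)
Starting point (lowest x, tie lowest y): (-10, -10). Wrap until returning to start. Resulting hull: (-10, -10), (-3, -9), (7, -7), (7, 2), (-7, 7).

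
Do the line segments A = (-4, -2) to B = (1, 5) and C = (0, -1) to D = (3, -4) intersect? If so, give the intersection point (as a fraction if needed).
No (intersection of containing lines falls outside at least one segment)

Parametrize and solve: t = 5/12, s = -23/36. At least one of these is outside [0, 1], so the segments do not intersect.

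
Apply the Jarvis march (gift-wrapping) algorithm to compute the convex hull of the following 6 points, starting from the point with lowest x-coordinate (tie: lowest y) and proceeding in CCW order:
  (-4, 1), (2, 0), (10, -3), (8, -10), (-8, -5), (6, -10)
Hull (CCW) = [(-8, -5), (6, -10), (8, -10), (10, -3), (2, 0), (-4, 1)]

Jarvis march: at each step, from the current hull vertex p, select the next vertex q as the point such that every other point lies strictly to the left of (or on) the directed line p → q. (Equivalently: for every other point r, the cross product (q − p) × (r − p) ≥ 0.)
Starting point (lowest x, tie lowest y): (-8, -5). Wrap until returning to start. Resulting hull: (-8, -5), (6, -10), (8, -10), (10, -3), (2, 0), (-4, 1).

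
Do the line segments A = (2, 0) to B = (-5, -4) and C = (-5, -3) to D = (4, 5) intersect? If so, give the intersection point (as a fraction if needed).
No (intersection of containing lines falls outside at least one segment)

Parametrize and solve: t = 29/20, s = -7/20. At least one of these is outside [0, 1], so the segments do not intersect.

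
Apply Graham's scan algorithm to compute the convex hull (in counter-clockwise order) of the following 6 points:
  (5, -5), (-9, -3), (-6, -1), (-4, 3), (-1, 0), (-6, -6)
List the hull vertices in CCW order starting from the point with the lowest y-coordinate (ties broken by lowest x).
Hull (CCW) = [(-6, -6), (5, -5), (-4, 3), (-9, -3)]

Graham scan procedure:
  1. Find the pivot p₀ = point with lowest y (tie → lowest x): (-6, -6).
  2. Sort the remaining points by polar angle around p₀.
  3. Walk through sorted points, maintaining a stack; pop the top while the last three entries make a non-left turn (cross product ≤ 0).
  4. Final stack is the convex hull in CCW order: (-6, -6), (5, -5), (-4, 3), (-9, -3).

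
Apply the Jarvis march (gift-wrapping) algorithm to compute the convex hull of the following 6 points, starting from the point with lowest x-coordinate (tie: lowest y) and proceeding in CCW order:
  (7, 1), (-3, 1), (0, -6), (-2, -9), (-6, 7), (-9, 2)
Hull (CCW) = [(-9, 2), (-2, -9), (7, 1), (-6, 7)]

Jarvis march: at each step, from the current hull vertex p, select the next vertex q as the point such that every other point lies strictly to the left of (or on) the directed line p → q. (Equivalently: for every other point r, the cross product (q − p) × (r − p) ≥ 0.)
Starting point (lowest x, tie lowest y): (-9, 2). Wrap until returning to start. Resulting hull: (-9, 2), (-2, -9), (7, 1), (-6, 7).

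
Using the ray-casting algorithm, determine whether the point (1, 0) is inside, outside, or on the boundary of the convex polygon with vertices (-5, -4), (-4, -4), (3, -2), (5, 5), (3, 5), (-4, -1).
The point (1, 0) lies strictly inside the polygon

Cast a horizontal ray to the right from the query point and count how many polygon edges it crosses (each edge strictly once or zero times, handled with the usual half-open convention). 
Parity of crossings → odd ⇒ inside.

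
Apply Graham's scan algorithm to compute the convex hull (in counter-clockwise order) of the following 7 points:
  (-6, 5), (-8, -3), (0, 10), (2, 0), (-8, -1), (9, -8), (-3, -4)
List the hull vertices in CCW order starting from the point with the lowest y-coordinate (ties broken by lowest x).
Hull (CCW) = [(9, -8), (0, 10), (-6, 5), (-8, -1), (-8, -3)]

Graham scan procedure:
  1. Find the pivot p₀ = point with lowest y (tie → lowest x): (9, -8).
  2. Sort the remaining points by polar angle around p₀.
  3. Walk through sorted points, maintaining a stack; pop the top while the last three entries make a non-left turn (cross product ≤ 0).
  4. Final stack is the convex hull in CCW order: (9, -8), (0, 10), (-6, 5), (-8, -1), (-8, -3).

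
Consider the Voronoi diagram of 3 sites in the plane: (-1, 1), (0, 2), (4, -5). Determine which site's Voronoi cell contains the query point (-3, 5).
Nearest site = (0, 2)

The Voronoi cell of site s contains exactly those query points closer to s than to any other site. Compute squared distances from q = (-3, 5) to each site:
  (0 − -3)² + (2 − 5)² = 18
  (-1 − -3)² + (1 − 5)² = 20
  (4 − -3)² + (-5 − 5)² = 149
Minimum is attained by (0, 2), so q lies in its Voronoi cell.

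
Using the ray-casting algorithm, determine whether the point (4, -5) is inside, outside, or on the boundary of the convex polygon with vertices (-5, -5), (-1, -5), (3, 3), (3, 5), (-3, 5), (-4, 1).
The point (4, -5) lies strictly outside the polygon

Cast a horizontal ray to the right from the query point and count how many polygon edges it crosses (each edge strictly once or zero times, handled with the usual half-open convention). 
Parity of crossings → even ⇒ outside.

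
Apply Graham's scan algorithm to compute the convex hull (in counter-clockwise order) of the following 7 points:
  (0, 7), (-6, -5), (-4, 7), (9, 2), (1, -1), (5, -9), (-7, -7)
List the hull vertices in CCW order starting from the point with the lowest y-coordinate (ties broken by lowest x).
Hull (CCW) = [(5, -9), (9, 2), (0, 7), (-4, 7), (-7, -7)]

Graham scan procedure:
  1. Find the pivot p₀ = point with lowest y (tie → lowest x): (5, -9).
  2. Sort the remaining points by polar angle around p₀.
  3. Walk through sorted points, maintaining a stack; pop the top while the last three entries make a non-left turn (cross product ≤ 0).
  4. Final stack is the convex hull in CCW order: (5, -9), (9, 2), (0, 7), (-4, 7), (-7, -7).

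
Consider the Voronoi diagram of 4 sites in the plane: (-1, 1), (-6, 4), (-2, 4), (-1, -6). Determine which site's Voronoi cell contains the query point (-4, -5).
Nearest site = (-1, -6)

The Voronoi cell of site s contains exactly those query points closer to s than to any other site. Compute squared distances from q = (-4, -5) to each site:
  (-1 − -4)² + (-6 − -5)² = 10
  (-1 − -4)² + (1 − -5)² = 45
  (-6 − -4)² + (4 − -5)² = 85
  (-2 − -4)² + (4 − -5)² = 85
Minimum is attained by (-1, -6), so q lies in its Voronoi cell.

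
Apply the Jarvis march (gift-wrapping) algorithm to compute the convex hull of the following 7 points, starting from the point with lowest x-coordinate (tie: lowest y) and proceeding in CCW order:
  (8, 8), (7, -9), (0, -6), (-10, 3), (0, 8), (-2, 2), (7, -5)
Hull (CCW) = [(-10, 3), (0, -6), (7, -9), (8, 8), (0, 8)]

Jarvis march: at each step, from the current hull vertex p, select the next vertex q as the point such that every other point lies strictly to the left of (or on) the directed line p → q. (Equivalently: for every other point r, the cross product (q − p) × (r − p) ≥ 0.)
Starting point (lowest x, tie lowest y): (-10, 3). Wrap until returning to start. Resulting hull: (-10, 3), (0, -6), (7, -9), (8, 8), (0, 8).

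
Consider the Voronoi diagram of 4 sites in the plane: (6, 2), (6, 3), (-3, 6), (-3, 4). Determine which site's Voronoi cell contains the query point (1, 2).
Nearest site = (-3, 4)

The Voronoi cell of site s contains exactly those query points closer to s than to any other site. Compute squared distances from q = (1, 2) to each site:
  (-3 − 1)² + (4 − 2)² = 20
  (6 − 1)² + (2 − 2)² = 25
  (6 − 1)² + (3 − 2)² = 26
  (-3 − 1)² + (6 − 2)² = 32
Minimum is attained by (-3, 4), so q lies in its Voronoi cell.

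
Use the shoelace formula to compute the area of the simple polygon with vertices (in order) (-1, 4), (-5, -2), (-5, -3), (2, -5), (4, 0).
Area = 47

Shoelace formula: Area = (1/2) |Σ_i (x_i · y_{i+1} − x_{i+1} · y_i)| (indices mod n). Compute each cross term:
  (-1)(-2) − (-5)(4) = 22
  (-5)(-3) − (-5)(-2) = 5
  (-5)(-5) − (2)(-3) = 31
  (2)(0) − (4)(-5) = 20
  (4)(4) − (-1)(0) = 16
Sum = 94, so (signed) Area = 94/2 = 47, |Area| = 47.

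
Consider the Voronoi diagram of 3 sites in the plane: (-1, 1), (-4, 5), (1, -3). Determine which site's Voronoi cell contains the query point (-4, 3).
Nearest site = (-4, 5)

The Voronoi cell of site s contains exactly those query points closer to s than to any other site. Compute squared distances from q = (-4, 3) to each site:
  (-4 − -4)² + (5 − 3)² = 4
  (-1 − -4)² + (1 − 3)² = 13
  (1 − -4)² + (-3 − 3)² = 61
Minimum is attained by (-4, 5), so q lies in its Voronoi cell.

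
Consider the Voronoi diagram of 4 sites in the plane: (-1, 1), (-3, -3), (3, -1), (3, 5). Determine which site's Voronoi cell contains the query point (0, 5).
Nearest site = (3, 5)

The Voronoi cell of site s contains exactly those query points closer to s than to any other site. Compute squared distances from q = (0, 5) to each site:
  (3 − 0)² + (5 − 5)² = 9
  (-1 − 0)² + (1 − 5)² = 17
  (3 − 0)² + (-1 − 5)² = 45
  (-3 − 0)² + (-3 − 5)² = 73
Minimum is attained by (3, 5), so q lies in its Voronoi cell.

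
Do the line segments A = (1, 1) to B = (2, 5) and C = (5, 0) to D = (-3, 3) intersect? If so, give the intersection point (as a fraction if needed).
Yes; intersection at (39/35, 51/35) (t = 4/35 on AB, s = 17/35 on CD)

Parametrize AB as A + t(B − A) = (1 + 1 t, 1 + 4 t) and CD as C + s(D − C) = (5 + -8 s, 0 + 3 s). Solve the linear system for (t, s). Determinant = -35 ≠ 0, so a unique intersection of the containing lines exists. Solution: t = 4/35, s = 17/35 — both in [0, 1], so the segments cross. Intersection point: (39/35, 51/35).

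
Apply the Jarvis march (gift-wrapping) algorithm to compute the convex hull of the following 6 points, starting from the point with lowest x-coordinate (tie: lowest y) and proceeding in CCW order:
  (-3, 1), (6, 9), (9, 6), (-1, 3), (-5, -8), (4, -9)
Hull (CCW) = [(-5, -8), (4, -9), (9, 6), (6, 9), (-1, 3), (-3, 1)]

Jarvis march: at each step, from the current hull vertex p, select the next vertex q as the point such that every other point lies strictly to the left of (or on) the directed line p → q. (Equivalently: for every other point r, the cross product (q − p) × (r − p) ≥ 0.)
Starting point (lowest x, tie lowest y): (-5, -8). Wrap until returning to start. Resulting hull: (-5, -8), (4, -9), (9, 6), (6, 9), (-1, 3), (-3, 1).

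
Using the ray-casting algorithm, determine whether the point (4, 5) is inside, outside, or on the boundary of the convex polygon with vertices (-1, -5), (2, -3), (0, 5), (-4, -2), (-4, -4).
The point (4, 5) lies strictly outside the polygon

Cast a horizontal ray to the right from the query point and count how many polygon edges it crosses (each edge strictly once or zero times, handled with the usual half-open convention). 
Parity of crossings → even ⇒ outside.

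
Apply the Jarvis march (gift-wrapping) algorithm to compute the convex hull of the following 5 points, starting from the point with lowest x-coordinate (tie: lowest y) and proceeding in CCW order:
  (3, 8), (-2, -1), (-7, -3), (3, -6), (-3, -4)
Hull (CCW) = [(-7, -3), (3, -6), (3, 8)]

Jarvis march: at each step, from the current hull vertex p, select the next vertex q as the point such that every other point lies strictly to the left of (or on) the directed line p → q. (Equivalently: for every other point r, the cross product (q − p) × (r − p) ≥ 0.)
Starting point (lowest x, tie lowest y): (-7, -3). Wrap until returning to start. Resulting hull: (-7, -3), (3, -6), (3, 8).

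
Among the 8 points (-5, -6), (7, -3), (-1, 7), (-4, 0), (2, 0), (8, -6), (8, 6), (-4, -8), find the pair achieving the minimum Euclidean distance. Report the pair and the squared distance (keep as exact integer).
Pair = ((-5, -6), (-4, -8)); squared distance = 5

Compute all C(8, 2) = 28 pairwise squared distances (x_i − x_j)² + (y_i − y_j)². The minimum is 5, attained by the pair ((-5, -6), (-4, -8)).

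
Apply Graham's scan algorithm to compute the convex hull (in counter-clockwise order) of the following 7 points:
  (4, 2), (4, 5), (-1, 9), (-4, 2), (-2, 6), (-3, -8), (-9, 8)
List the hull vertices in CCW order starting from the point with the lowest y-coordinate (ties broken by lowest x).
Hull (CCW) = [(-3, -8), (4, 2), (4, 5), (-1, 9), (-9, 8)]

Graham scan procedure:
  1. Find the pivot p₀ = point with lowest y (tie → lowest x): (-3, -8).
  2. Sort the remaining points by polar angle around p₀.
  3. Walk through sorted points, maintaining a stack; pop the top while the last three entries make a non-left turn (cross product ≤ 0).
  4. Final stack is the convex hull in CCW order: (-3, -8), (4, 2), (4, 5), (-1, 9), (-9, 8).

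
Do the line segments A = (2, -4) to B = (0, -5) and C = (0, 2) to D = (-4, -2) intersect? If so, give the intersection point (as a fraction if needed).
No (intersection of containing lines falls outside at least one segment)

Parametrize and solve: t = 8, s = 7/2. At least one of these is outside [0, 1], so the segments do not intersect.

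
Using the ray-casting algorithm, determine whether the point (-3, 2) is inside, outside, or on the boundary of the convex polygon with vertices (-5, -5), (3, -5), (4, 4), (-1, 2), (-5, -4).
The point (-3, 2) lies strictly outside the polygon

Cast a horizontal ray to the right from the query point and count how many polygon edges it crosses (each edge strictly once or zero times, handled with the usual half-open convention). 
Parity of crossings → even ⇒ outside.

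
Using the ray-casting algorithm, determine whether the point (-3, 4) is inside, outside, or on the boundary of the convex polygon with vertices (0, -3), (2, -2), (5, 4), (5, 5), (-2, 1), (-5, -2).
The point (-3, 4) lies strictly outside the polygon

Cast a horizontal ray to the right from the query point and count how many polygon edges it crosses (each edge strictly once or zero times, handled with the usual half-open convention). 
Parity of crossings → even ⇒ outside.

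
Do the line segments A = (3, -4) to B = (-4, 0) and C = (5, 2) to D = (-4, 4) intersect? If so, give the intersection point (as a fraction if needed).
No (intersection of containing lines falls outside at least one segment)

Parametrize and solve: t = 29/11, s = 25/11. At least one of these is outside [0, 1], so the segments do not intersect.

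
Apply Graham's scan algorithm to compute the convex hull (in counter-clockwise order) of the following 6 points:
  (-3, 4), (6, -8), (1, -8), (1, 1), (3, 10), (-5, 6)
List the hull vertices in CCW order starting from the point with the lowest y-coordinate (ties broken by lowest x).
Hull (CCW) = [(1, -8), (6, -8), (3, 10), (-5, 6)]

Graham scan procedure:
  1. Find the pivot p₀ = point with lowest y (tie → lowest x): (1, -8).
  2. Sort the remaining points by polar angle around p₀.
  3. Walk through sorted points, maintaining a stack; pop the top while the last three entries make a non-left turn (cross product ≤ 0).
  4. Final stack is the convex hull in CCW order: (1, -8), (6, -8), (3, 10), (-5, 6).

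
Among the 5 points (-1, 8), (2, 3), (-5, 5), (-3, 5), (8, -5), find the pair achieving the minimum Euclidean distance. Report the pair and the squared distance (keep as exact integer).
Pair = ((-5, 5), (-3, 5)); squared distance = 4

Compute all C(5, 2) = 10 pairwise squared distances (x_i − x_j)² + (y_i − y_j)². The minimum is 4, attained by the pair ((-5, 5), (-3, 5)).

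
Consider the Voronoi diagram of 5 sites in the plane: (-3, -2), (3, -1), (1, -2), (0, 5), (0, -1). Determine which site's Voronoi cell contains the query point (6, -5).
Nearest site = (3, -1)

The Voronoi cell of site s contains exactly those query points closer to s than to any other site. Compute squared distances from q = (6, -5) to each site:
  (3 − 6)² + (-1 − -5)² = 25
  (1 − 6)² + (-2 − -5)² = 34
  (0 − 6)² + (-1 − -5)² = 52
  (-3 − 6)² + (-2 − -5)² = 90
  (0 − 6)² + (5 − -5)² = 136
Minimum is attained by (3, -1), so q lies in its Voronoi cell.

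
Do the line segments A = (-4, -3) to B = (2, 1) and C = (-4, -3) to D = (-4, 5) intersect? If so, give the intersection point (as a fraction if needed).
Yes; intersection at (-4, -3) (t = 0 on AB, s = 0 on CD)

Parametrize AB as A + t(B − A) = (-4 + 6 t, -3 + 4 t) and CD as C + s(D − C) = (-4 + 0 s, -3 + 8 s). Solve the linear system for (t, s). Determinant = -48 ≠ 0, so a unique intersection of the containing lines exists. Solution: t = 0, s = 0 — both in [0, 1], so the segments cross. Intersection point: (-4, -3).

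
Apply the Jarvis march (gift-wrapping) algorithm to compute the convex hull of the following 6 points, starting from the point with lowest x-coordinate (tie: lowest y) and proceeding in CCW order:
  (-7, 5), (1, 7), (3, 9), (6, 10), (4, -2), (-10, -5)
Hull (CCW) = [(-10, -5), (4, -2), (6, 10), (3, 9), (-7, 5)]

Jarvis march: at each step, from the current hull vertex p, select the next vertex q as the point such that every other point lies strictly to the left of (or on) the directed line p → q. (Equivalently: for every other point r, the cross product (q − p) × (r − p) ≥ 0.)
Starting point (lowest x, tie lowest y): (-10, -5). Wrap until returning to start. Resulting hull: (-10, -5), (4, -2), (6, 10), (3, 9), (-7, 5).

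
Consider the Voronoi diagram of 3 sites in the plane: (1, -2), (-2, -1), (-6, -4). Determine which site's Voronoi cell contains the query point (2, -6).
Nearest site = (1, -2)

The Voronoi cell of site s contains exactly those query points closer to s than to any other site. Compute squared distances from q = (2, -6) to each site:
  (1 − 2)² + (-2 − -6)² = 17
  (-2 − 2)² + (-1 − -6)² = 41
  (-6 − 2)² + (-4 − -6)² = 68
Minimum is attained by (1, -2), so q lies in its Voronoi cell.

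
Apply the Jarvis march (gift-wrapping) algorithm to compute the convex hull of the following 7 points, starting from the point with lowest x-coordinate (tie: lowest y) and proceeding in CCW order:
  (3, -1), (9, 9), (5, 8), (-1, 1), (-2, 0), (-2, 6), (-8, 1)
Hull (CCW) = [(-8, 1), (3, -1), (9, 9), (5, 8), (-2, 6)]

Jarvis march: at each step, from the current hull vertex p, select the next vertex q as the point such that every other point lies strictly to the left of (or on) the directed line p → q. (Equivalently: for every other point r, the cross product (q − p) × (r − p) ≥ 0.)
Starting point (lowest x, tie lowest y): (-8, 1). Wrap until returning to start. Resulting hull: (-8, 1), (3, -1), (9, 9), (5, 8), (-2, 6).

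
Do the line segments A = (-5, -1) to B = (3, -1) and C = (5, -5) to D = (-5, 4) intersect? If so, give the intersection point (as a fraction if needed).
Yes; intersection at (5/9, -1) (t = 25/36 on AB, s = 4/9 on CD)

Parametrize AB as A + t(B − A) = (-5 + 8 t, -1 + 0 t) and CD as C + s(D − C) = (5 + -10 s, -5 + 9 s). Solve the linear system for (t, s). Determinant = -72 ≠ 0, so a unique intersection of the containing lines exists. Solution: t = 25/36, s = 4/9 — both in [0, 1], so the segments cross. Intersection point: (5/9, -1).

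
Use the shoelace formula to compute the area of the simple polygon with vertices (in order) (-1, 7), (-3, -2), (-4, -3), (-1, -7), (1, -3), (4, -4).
Area = 91/2

Shoelace formula: Area = (1/2) |Σ_i (x_i · y_{i+1} − x_{i+1} · y_i)| (indices mod n). Compute each cross term:
  (-1)(-2) − (-3)(7) = 23
  (-3)(-3) − (-4)(-2) = 1
  (-4)(-7) − (-1)(-3) = 25
  (-1)(-3) − (1)(-7) = 10
  (1)(-4) − (4)(-3) = 8
  (4)(7) − (-1)(-4) = 24
Sum = 91, so (signed) Area = 91/2 = 91/2, |Area| = 91/2.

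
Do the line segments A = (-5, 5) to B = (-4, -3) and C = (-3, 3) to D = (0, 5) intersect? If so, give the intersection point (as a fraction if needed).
No (intersection of containing lines falls outside at least one segment)

Parametrize and solve: t = 5/13, s = -7/13. At least one of these is outside [0, 1], so the segments do not intersect.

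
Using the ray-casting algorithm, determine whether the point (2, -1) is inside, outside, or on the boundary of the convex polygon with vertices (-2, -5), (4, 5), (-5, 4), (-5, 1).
The point (2, -1) lies strictly outside the polygon

Cast a horizontal ray to the right from the query point and count how many polygon edges it crosses (each edge strictly once or zero times, handled with the usual half-open convention). 
Parity of crossings → even ⇒ outside.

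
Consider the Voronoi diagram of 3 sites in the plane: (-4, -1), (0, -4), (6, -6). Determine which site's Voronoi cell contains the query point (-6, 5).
Nearest site = (-4, -1)

The Voronoi cell of site s contains exactly those query points closer to s than to any other site. Compute squared distances from q = (-6, 5) to each site:
  (-4 − -6)² + (-1 − 5)² = 40
  (0 − -6)² + (-4 − 5)² = 117
  (6 − -6)² + (-6 − 5)² = 265
Minimum is attained by (-4, -1), so q lies in its Voronoi cell.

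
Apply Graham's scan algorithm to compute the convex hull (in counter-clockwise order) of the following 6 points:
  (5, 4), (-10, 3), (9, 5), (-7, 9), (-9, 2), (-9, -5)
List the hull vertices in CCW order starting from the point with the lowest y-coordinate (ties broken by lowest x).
Hull (CCW) = [(-9, -5), (9, 5), (-7, 9), (-10, 3)]

Graham scan procedure:
  1. Find the pivot p₀ = point with lowest y (tie → lowest x): (-9, -5).
  2. Sort the remaining points by polar angle around p₀.
  3. Walk through sorted points, maintaining a stack; pop the top while the last three entries make a non-left turn (cross product ≤ 0).
  4. Final stack is the convex hull in CCW order: (-9, -5), (9, 5), (-7, 9), (-10, 3).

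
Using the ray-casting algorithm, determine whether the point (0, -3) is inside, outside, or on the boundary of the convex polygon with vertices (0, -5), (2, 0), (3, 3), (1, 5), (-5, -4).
The point (0, -3) lies strictly inside the polygon

Cast a horizontal ray to the right from the query point and count how many polygon edges it crosses (each edge strictly once or zero times, handled with the usual half-open convention). 
Parity of crossings → odd ⇒ inside.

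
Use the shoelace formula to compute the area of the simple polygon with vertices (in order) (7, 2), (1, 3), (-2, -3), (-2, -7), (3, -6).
Area = 111/2

Shoelace formula: Area = (1/2) |Σ_i (x_i · y_{i+1} − x_{i+1} · y_i)| (indices mod n). Compute each cross term:
  (7)(3) − (1)(2) = 19
  (1)(-3) − (-2)(3) = 3
  (-2)(-7) − (-2)(-3) = 8
  (-2)(-6) − (3)(-7) = 33
  (3)(2) − (7)(-6) = 48
Sum = 111, so (signed) Area = 111/2 = 111/2, |Area| = 111/2.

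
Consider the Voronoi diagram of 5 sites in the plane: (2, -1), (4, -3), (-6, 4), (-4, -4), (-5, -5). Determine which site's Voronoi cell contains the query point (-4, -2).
Nearest site = (-4, -4)

The Voronoi cell of site s contains exactly those query points closer to s than to any other site. Compute squared distances from q = (-4, -2) to each site:
  (-4 − -4)² + (-4 − -2)² = 4
  (-5 − -4)² + (-5 − -2)² = 10
  (2 − -4)² + (-1 − -2)² = 37
  (-6 − -4)² + (4 − -2)² = 40
  (4 − -4)² + (-3 − -2)² = 65
Minimum is attained by (-4, -4), so q lies in its Voronoi cell.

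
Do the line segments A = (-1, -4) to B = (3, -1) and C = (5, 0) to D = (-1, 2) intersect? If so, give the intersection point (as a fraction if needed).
No (intersection of containing lines falls outside at least one segment)

Parametrize and solve: t = 18/13, s = 1/13. At least one of these is outside [0, 1], so the segments do not intersect.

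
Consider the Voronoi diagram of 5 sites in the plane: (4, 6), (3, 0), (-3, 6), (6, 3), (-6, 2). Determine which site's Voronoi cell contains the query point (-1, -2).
Nearest site = (3, 0)

The Voronoi cell of site s contains exactly those query points closer to s than to any other site. Compute squared distances from q = (-1, -2) to each site:
  (3 − -1)² + (0 − -2)² = 20
  (-6 − -1)² + (2 − -2)² = 41
  (-3 − -1)² + (6 − -2)² = 68
  (6 − -1)² + (3 − -2)² = 74
  (4 − -1)² + (6 − -2)² = 89
Minimum is attained by (3, 0), so q lies in its Voronoi cell.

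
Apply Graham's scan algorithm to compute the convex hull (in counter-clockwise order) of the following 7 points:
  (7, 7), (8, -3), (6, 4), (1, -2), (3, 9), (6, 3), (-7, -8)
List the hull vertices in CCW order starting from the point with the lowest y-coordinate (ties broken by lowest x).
Hull (CCW) = [(-7, -8), (8, -3), (7, 7), (3, 9)]

Graham scan procedure:
  1. Find the pivot p₀ = point with lowest y (tie → lowest x): (-7, -8).
  2. Sort the remaining points by polar angle around p₀.
  3. Walk through sorted points, maintaining a stack; pop the top while the last three entries make a non-left turn (cross product ≤ 0).
  4. Final stack is the convex hull in CCW order: (-7, -8), (8, -3), (7, 7), (3, 9).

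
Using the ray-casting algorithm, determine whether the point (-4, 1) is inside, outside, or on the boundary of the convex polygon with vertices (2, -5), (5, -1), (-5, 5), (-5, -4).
The point (-4, 1) lies strictly inside the polygon

Cast a horizontal ray to the right from the query point and count how many polygon edges it crosses (each edge strictly once or zero times, handled with the usual half-open convention). 
Parity of crossings → odd ⇒ inside.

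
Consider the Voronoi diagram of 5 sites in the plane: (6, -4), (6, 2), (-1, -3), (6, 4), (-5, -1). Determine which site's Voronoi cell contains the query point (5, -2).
Nearest site = (6, -4)

The Voronoi cell of site s contains exactly those query points closer to s than to any other site. Compute squared distances from q = (5, -2) to each site:
  (6 − 5)² + (-4 − -2)² = 5
  (6 − 5)² + (2 − -2)² = 17
  (-1 − 5)² + (-3 − -2)² = 37
  (6 − 5)² + (4 − -2)² = 37
  (-5 − 5)² + (-1 − -2)² = 101
Minimum is attained by (6, -4), so q lies in its Voronoi cell.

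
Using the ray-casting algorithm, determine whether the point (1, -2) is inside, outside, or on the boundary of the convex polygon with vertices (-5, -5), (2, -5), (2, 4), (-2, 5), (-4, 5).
The point (1, -2) lies strictly inside the polygon

Cast a horizontal ray to the right from the query point and count how many polygon edges it crosses (each edge strictly once or zero times, handled with the usual half-open convention). 
Parity of crossings → odd ⇒ inside.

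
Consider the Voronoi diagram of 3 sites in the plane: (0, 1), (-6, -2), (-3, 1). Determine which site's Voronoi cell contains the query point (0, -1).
Nearest site = (0, 1)

The Voronoi cell of site s contains exactly those query points closer to s than to any other site. Compute squared distances from q = (0, -1) to each site:
  (0 − 0)² + (1 − -1)² = 4
  (-3 − 0)² + (1 − -1)² = 13
  (-6 − 0)² + (-2 − -1)² = 37
Minimum is attained by (0, 1), so q lies in its Voronoi cell.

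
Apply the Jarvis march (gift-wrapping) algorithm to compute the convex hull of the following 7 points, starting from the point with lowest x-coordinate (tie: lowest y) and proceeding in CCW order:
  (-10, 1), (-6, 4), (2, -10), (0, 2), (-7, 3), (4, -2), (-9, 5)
Hull (CCW) = [(-10, 1), (2, -10), (4, -2), (0, 2), (-9, 5)]

Jarvis march: at each step, from the current hull vertex p, select the next vertex q as the point such that every other point lies strictly to the left of (or on) the directed line p → q. (Equivalently: for every other point r, the cross product (q − p) × (r − p) ≥ 0.)
Starting point (lowest x, tie lowest y): (-10, 1). Wrap until returning to start. Resulting hull: (-10, 1), (2, -10), (4, -2), (0, 2), (-9, 5).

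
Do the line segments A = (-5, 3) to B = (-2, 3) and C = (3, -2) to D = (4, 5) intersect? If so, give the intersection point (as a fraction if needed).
No (intersection of containing lines falls outside at least one segment)

Parametrize and solve: t = 61/21, s = 5/7. At least one of these is outside [0, 1], so the segments do not intersect.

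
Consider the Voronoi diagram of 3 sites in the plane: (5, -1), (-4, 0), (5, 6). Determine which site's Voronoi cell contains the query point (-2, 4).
Nearest site = (-4, 0)

The Voronoi cell of site s contains exactly those query points closer to s than to any other site. Compute squared distances from q = (-2, 4) to each site:
  (-4 − -2)² + (0 − 4)² = 20
  (5 − -2)² + (6 − 4)² = 53
  (5 − -2)² + (-1 − 4)² = 74
Minimum is attained by (-4, 0), so q lies in its Voronoi cell.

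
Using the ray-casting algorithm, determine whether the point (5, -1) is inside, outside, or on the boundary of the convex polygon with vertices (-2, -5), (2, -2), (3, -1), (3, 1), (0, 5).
The point (5, -1) lies strictly outside the polygon

Cast a horizontal ray to the right from the query point and count how many polygon edges it crosses (each edge strictly once or zero times, handled with the usual half-open convention). 
Parity of crossings → even ⇒ outside.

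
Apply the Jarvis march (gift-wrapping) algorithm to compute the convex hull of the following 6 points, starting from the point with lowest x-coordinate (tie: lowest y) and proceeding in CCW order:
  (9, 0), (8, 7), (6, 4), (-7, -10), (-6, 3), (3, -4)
Hull (CCW) = [(-7, -10), (3, -4), (9, 0), (8, 7), (-6, 3)]

Jarvis march: at each step, from the current hull vertex p, select the next vertex q as the point such that every other point lies strictly to the left of (or on) the directed line p → q. (Equivalently: for every other point r, the cross product (q − p) × (r − p) ≥ 0.)
Starting point (lowest x, tie lowest y): (-7, -10). Wrap until returning to start. Resulting hull: (-7, -10), (3, -4), (9, 0), (8, 7), (-6, 3).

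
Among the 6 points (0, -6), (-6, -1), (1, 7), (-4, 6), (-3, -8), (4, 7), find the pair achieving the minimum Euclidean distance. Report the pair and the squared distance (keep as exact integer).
Pair = ((1, 7), (4, 7)); squared distance = 9

Compute all C(6, 2) = 15 pairwise squared distances (x_i − x_j)² + (y_i − y_j)². The minimum is 9, attained by the pair ((1, 7), (4, 7)).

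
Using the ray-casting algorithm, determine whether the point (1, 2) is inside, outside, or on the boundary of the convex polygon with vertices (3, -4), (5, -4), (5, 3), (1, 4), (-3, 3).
The point (1, 2) lies strictly inside the polygon

Cast a horizontal ray to the right from the query point and count how many polygon edges it crosses (each edge strictly once or zero times, handled with the usual half-open convention). 
Parity of crossings → odd ⇒ inside.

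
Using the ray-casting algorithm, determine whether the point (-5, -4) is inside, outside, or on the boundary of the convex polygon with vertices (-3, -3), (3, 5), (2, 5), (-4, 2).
The point (-5, -4) lies strictly outside the polygon

Cast a horizontal ray to the right from the query point and count how many polygon edges it crosses (each edge strictly once or zero times, handled with the usual half-open convention). 
Parity of crossings → even ⇒ outside.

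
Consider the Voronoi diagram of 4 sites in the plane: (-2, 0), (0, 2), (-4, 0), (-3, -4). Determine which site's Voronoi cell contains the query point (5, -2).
Nearest site = (0, 2)

The Voronoi cell of site s contains exactly those query points closer to s than to any other site. Compute squared distances from q = (5, -2) to each site:
  (0 − 5)² + (2 − -2)² = 41
  (-2 − 5)² + (0 − -2)² = 53
  (-3 − 5)² + (-4 − -2)² = 68
  (-4 − 5)² + (0 − -2)² = 85
Minimum is attained by (0, 2), so q lies in its Voronoi cell.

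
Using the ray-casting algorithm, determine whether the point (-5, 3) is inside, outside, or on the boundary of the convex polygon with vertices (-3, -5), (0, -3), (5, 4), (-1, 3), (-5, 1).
The point (-5, 3) lies strictly outside the polygon

Cast a horizontal ray to the right from the query point and count how many polygon edges it crosses (each edge strictly once or zero times, handled with the usual half-open convention). 
Parity of crossings → even ⇒ outside.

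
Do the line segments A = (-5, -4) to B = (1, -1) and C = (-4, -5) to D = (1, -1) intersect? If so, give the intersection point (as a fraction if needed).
Yes; intersection at (1, -1) (t = 1 on AB, s = 1 on CD)

Parametrize AB as A + t(B − A) = (-5 + 6 t, -4 + 3 t) and CD as C + s(D − C) = (-4 + 5 s, -5 + 4 s). Solve the linear system for (t, s). Determinant = -9 ≠ 0, so a unique intersection of the containing lines exists. Solution: t = 1, s = 1 — both in [0, 1], so the segments cross. Intersection point: (1, -1).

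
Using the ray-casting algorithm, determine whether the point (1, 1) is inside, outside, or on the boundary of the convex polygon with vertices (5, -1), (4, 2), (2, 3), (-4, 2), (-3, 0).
The point (1, 1) lies strictly inside the polygon

Cast a horizontal ray to the right from the query point and count how many polygon edges it crosses (each edge strictly once or zero times, handled with the usual half-open convention). 
Parity of crossings → odd ⇒ inside.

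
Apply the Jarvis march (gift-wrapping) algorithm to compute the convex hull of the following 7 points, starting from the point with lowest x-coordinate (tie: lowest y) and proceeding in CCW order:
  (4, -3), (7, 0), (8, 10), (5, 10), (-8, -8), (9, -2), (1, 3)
Hull (CCW) = [(-8, -8), (9, -2), (8, 10), (5, 10)]

Jarvis march: at each step, from the current hull vertex p, select the next vertex q as the point such that every other point lies strictly to the left of (or on) the directed line p → q. (Equivalently: for every other point r, the cross product (q − p) × (r − p) ≥ 0.)
Starting point (lowest x, tie lowest y): (-8, -8). Wrap until returning to start. Resulting hull: (-8, -8), (9, -2), (8, 10), (5, 10).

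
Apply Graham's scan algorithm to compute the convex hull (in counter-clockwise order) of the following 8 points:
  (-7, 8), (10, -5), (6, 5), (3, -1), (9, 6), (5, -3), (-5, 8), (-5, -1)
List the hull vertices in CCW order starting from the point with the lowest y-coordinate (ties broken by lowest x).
Hull (CCW) = [(10, -5), (9, 6), (-5, 8), (-7, 8), (-5, -1)]

Graham scan procedure:
  1. Find the pivot p₀ = point with lowest y (tie → lowest x): (10, -5).
  2. Sort the remaining points by polar angle around p₀.
  3. Walk through sorted points, maintaining a stack; pop the top while the last three entries make a non-left turn (cross product ≤ 0).
  4. Final stack is the convex hull in CCW order: (10, -5), (9, 6), (-5, 8), (-7, 8), (-5, -1).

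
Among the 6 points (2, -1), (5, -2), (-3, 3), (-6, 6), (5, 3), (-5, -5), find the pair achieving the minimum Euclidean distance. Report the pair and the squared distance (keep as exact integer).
Pair = ((2, -1), (5, -2)); squared distance = 10

Compute all C(6, 2) = 15 pairwise squared distances (x_i − x_j)² + (y_i − y_j)². The minimum is 10, attained by the pair ((2, -1), (5, -2)).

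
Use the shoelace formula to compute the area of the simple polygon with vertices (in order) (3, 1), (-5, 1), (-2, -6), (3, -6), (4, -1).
Area = 49

Shoelace formula: Area = (1/2) |Σ_i (x_i · y_{i+1} − x_{i+1} · y_i)| (indices mod n). Compute each cross term:
  (3)(1) − (-5)(1) = 8
  (-5)(-6) − (-2)(1) = 32
  (-2)(-6) − (3)(-6) = 30
  (3)(-1) − (4)(-6) = 21
  (4)(1) − (3)(-1) = 7
Sum = 98, so (signed) Area = 98/2 = 49, |Area| = 49.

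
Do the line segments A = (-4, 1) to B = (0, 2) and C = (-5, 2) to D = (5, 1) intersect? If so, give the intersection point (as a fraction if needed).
Yes; intersection at (-10/7, 23/14) (t = 9/14 on AB, s = 5/14 on CD)

Parametrize AB as A + t(B − A) = (-4 + 4 t, 1 + 1 t) and CD as C + s(D − C) = (-5 + 10 s, 2 + -1 s). Solve the linear system for (t, s). Determinant = 14 ≠ 0, so a unique intersection of the containing lines exists. Solution: t = 9/14, s = 5/14 — both in [0, 1], so the segments cross. Intersection point: (-10/7, 23/14).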